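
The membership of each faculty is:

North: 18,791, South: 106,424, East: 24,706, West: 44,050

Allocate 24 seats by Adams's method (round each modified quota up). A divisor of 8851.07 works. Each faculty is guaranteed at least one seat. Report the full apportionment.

North 3, South 13, East 3, West 5

With modified divisor 8851.07: modified quotas North 2.123, South 12.024, East 2.791, West 4.977.
Rounding up: North 3, South 13, East 3, West 5 (total 24).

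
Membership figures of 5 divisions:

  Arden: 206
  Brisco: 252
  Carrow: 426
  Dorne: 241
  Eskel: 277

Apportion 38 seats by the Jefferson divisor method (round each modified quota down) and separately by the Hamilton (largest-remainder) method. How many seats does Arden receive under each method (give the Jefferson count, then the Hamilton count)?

5 and 6

Jefferson: Arden 5, Brisco 7, Carrow 12, Dorne 6, Eskel 8.
Hamilton: Arden 6, Brisco 7, Carrow 12, Dorne 6, Eskel 7.
Arden gets 5 under Jefferson and 6 under Hamilton.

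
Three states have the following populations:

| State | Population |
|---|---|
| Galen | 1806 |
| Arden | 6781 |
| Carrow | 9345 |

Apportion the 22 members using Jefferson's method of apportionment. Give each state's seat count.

Galen 2, Arden 8, Carrow 12

Standard divisor 17932/22 ≈ 815.091; standard quotas: Galen 2.216, Arden 8.319, Carrow 11.465.
Rounding down gives 2, 8, 11 = 21 seats, so the divisor must be adjusted.
With modified divisor 770: modified quotas Galen 2.345, Arden 8.806, Carrow 12.136.
Rounding down: Galen 2, Arden 8, Carrow 12 (total 22).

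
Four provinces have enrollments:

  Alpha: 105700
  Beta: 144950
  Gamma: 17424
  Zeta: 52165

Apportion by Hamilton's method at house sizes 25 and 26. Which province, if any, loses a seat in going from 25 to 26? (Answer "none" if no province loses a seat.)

At 25 seats: Alpha 8, Beta 11, Gamma 2, Zeta 4.
At 26 seats: Alpha 9, Beta 12, Gamma 1, Zeta 4.
Gamma drops from 2 to 1.

Gamma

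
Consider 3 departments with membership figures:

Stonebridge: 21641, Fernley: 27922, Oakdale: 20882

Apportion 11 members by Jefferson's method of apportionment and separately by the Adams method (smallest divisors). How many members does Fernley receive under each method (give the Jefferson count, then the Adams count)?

Jefferson: Stonebridge 3, Fernley 5, Oakdale 3.
Adams: Stonebridge 4, Fernley 4, Oakdale 3.
Fernley gets 5 under Jefferson and 4 under Adams.

5 and 4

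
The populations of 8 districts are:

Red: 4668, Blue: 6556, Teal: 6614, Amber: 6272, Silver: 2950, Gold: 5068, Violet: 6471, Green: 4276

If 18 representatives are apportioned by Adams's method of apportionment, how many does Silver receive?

1

Standard divisor 42875/18 ≈ 2381.944; standard quotas: Red 1.960, Blue 2.752, Teal 2.777, Amber 2.633, Silver 1.238, Gold 2.128, Violet 2.717, Green 1.795.
Rounding up gives 2, 3, 3, 3, 2, 3, 3, 2 = 21 seats, so the divisor must be adjusted.
With modified divisor 3200: modified quotas Red 1.459, Blue 2.049, Teal 2.067, Amber 1.960, Silver 0.922, Gold 1.584, Violet 2.022, Green 1.336.
Rounding up: Red 2, Blue 3, Teal 3, Amber 2, Silver 1, Gold 2, Violet 3, Green 2 (total 18).
Silver receives 1.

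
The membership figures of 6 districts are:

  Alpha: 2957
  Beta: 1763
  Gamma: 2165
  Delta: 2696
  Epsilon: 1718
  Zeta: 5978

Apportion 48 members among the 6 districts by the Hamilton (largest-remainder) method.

Alpha 8, Beta 5, Gamma 6, Delta 7, Epsilon 5, Zeta 17

Total 17277; standard divisor 17277/48 ≈ 359.938.
Standard quotas: Alpha 8.2153, Beta 4.8981, Gamma 6.0149, Delta 7.4902, Epsilon 4.7731, Zeta 16.6084.
Lower quotas: Alpha 8, Beta 4, Gamma 6, Delta 7, Epsilon 4, Zeta 16 (sum 45, leaving 3 seats).
Remainders in descending order: Beta 0.8981, Epsilon 0.7731, Zeta 0.6084, Delta 0.4902, Alpha 0.2153, Gamma 0.0149.
Largest remainders: Beta, Epsilon, Zeta receive the extra seats.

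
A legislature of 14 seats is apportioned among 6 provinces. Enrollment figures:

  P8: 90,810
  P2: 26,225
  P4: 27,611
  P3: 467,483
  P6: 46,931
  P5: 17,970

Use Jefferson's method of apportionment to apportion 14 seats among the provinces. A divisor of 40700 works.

P8 2, P2 0, P4 0, P3 11, P6 1, P5 0

With modified divisor 40700: modified quotas P8 2.231, P2 0.644, P4 0.678, P3 11.486, P6 1.153, P5 0.442.
Rounding down: P8 2, P2 0, P4 0, P3 11, P6 1, P5 0 (total 14).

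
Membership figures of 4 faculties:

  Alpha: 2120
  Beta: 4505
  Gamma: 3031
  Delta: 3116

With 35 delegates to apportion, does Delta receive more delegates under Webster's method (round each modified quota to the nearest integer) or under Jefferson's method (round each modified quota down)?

Webster

Webster: Alpha 6, Beta 12, Gamma 8, Delta 9.
Jefferson: Alpha 6, Beta 13, Gamma 8, Delta 8.
Delta gets 9 under Webster and 8 under Jefferson.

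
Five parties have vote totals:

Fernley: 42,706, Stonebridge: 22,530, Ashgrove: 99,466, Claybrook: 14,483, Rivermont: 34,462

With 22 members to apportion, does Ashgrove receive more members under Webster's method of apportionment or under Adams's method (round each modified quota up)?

Webster: Fernley 4, Stonebridge 2, Ashgrove 10, Claybrook 2, Rivermont 4.
Adams: Fernley 4, Stonebridge 3, Ashgrove 9, Claybrook 2, Rivermont 4.
Ashgrove gets 10 under Webster and 9 under Adams.

Webster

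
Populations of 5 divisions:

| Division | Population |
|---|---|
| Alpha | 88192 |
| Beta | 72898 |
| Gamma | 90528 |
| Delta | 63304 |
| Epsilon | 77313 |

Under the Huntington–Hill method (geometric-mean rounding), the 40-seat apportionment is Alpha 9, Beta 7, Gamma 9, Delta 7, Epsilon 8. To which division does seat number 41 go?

Priority for the next seat is population ÷ (√(s·(s+1))).
Priorities: Alpha 9296.253, Beta 9741.405, Gamma 9542.489, Delta 8459.353, Epsilon 9111.424.
Highest priority: Beta.

Beta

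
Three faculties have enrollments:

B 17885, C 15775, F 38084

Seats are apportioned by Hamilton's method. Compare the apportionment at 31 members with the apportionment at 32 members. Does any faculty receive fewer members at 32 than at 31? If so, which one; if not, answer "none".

At 31 seats: B 8, C 7, F 16.
At 32 seats: B 8, C 7, F 17.
No faculty's allocation decreased.

none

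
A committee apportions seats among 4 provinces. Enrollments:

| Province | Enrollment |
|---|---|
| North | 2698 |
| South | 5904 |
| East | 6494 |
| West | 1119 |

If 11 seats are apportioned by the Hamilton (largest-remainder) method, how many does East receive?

4

Standard divisor: 16215 ÷ 11 ≈ 1474.091.
Standard quotas: North 1.8303, South 4.0052, East 4.4054, West 0.7591.
Lower quotas: North 1, South 4, East 4, West 0 (sum 9, leaving 2 seats).
Remainders in descending order: North 0.8303, West 0.7591, East 0.4054, South 0.0052.
The surplus seats go to North, West.
East receives 4.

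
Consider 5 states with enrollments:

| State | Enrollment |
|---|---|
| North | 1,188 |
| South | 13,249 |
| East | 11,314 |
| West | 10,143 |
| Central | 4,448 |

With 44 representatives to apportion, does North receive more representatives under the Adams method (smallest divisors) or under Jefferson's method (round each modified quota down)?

Adams

Adams: North 2, South 14, East 12, West 11, Central 5.
Jefferson: North 1, South 15, East 12, West 11, Central 5.
North gets 2 under Adams and 1 under Jefferson.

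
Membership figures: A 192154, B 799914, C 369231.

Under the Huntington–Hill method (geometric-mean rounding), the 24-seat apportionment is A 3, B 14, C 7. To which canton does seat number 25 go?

Priority for the next seat is population ÷ (√(s·(s+1))).
Priorities: A 55470.082, B 55199.310, C 49340.568.
Highest priority: A.

A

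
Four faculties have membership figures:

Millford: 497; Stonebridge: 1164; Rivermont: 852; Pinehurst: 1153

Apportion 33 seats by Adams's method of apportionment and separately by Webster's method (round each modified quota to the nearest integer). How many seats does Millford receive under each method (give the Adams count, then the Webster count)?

Adams: Millford 5, Stonebridge 10, Rivermont 8, Pinehurst 10.
Webster: Millford 4, Stonebridge 11, Rivermont 8, Pinehurst 10.
Millford gets 5 under Adams and 4 under Webster.

5 and 4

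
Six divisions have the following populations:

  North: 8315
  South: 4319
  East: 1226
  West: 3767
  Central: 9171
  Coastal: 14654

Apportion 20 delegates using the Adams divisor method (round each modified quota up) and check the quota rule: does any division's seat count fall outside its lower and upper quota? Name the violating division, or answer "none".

Standard quotas: North 4.012, South 2.084, East 0.592, West 1.818, Central 4.425, Coastal 7.070.
Adams allocation: North 4, South 2, East 1, West 2, Central 4, Coastal 7.
Every allocation lies between the lower and upper quota.

none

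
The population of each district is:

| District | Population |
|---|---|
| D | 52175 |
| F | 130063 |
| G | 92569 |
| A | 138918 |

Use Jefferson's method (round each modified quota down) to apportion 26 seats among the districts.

Standard divisor 413725/26 ≈ 15912.5; standard quotas: D 3.279, F 8.174, G 5.817, A 8.730.
Rounding down gives 3, 8, 5, 8 = 24 seats, so the divisor must be adjusted.
With modified divisor 14900: modified quotas D 3.502, F 8.729, G 6.213, A 9.323.
Rounding down: D 3, F 8, G 6, A 9 (total 26).

D: 3, F: 8, G: 6, A: 9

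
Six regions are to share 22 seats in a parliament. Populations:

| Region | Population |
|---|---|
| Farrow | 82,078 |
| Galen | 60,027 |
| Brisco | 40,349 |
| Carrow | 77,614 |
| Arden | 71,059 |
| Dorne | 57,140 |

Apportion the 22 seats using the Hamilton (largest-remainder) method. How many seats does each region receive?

Standard divisor: 388267 ÷ 22 ≈ 17648.5.
Standard quotas: Farrow 4.6507, Galen 3.4013, Brisco 2.2863, Carrow 4.3978, Arden 4.0263, Dorne 3.2377.
Lower quotas: Farrow 4, Galen 3, Brisco 2, Carrow 4, Arden 4, Dorne 3 (sum 20, leaving 2 seats).
Remainders in descending order: Farrow 0.6507, Galen 0.4013, Carrow 0.3978, Brisco 0.2863, Dorne 0.2377, Arden 0.0263.
Largest remainders: Farrow, Galen receive the extra seats.

Farrow 5, Galen 4, Brisco 2, Carrow 4, Arden 4, Dorne 3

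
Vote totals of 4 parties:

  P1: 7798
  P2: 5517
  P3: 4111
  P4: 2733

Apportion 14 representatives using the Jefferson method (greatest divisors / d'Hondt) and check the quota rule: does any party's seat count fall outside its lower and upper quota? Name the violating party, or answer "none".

none

Standard quotas: P1 5.416, P2 3.831, P3 2.855, P4 1.898.
Jefferson allocation: P1 5, P2 4, P3 3, P4 2.
Every allocation lies between the lower and upper quota.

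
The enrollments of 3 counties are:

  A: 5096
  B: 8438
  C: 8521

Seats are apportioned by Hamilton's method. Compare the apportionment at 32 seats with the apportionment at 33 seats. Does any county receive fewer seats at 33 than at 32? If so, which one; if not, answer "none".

At 32 seats: A 8, B 12, C 12.
At 33 seats: A 7, B 13, C 13.
A drops from 8 to 7.

A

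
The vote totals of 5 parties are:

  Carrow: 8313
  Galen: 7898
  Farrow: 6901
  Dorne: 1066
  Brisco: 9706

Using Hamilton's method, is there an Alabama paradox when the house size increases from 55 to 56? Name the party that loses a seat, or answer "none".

none

At 55 seats: Carrow 13, Galen 13, Farrow 11, Dorne 2, Brisco 16.
At 56 seats: Carrow 14, Galen 13, Farrow 11, Dorne 2, Brisco 16.
No party's allocation decreased.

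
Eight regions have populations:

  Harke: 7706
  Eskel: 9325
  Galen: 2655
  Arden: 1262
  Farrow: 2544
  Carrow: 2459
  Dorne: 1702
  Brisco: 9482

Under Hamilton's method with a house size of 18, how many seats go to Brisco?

The standard divisor is 37135/18 ≈ 2063.056.
Standard quotas: Harke 3.7352, Eskel 4.5200, Galen 1.2869, Arden 0.6117, Farrow 1.2331, Carrow 1.1919, Dorne 0.8250, Brisco 4.5961.
Lower quotas: Harke 3, Eskel 4, Galen 1, Arden 0, Farrow 1, Carrow 1, Dorne 0, Brisco 4 (sum 14, leaving 4 seats).
Remainders in descending order: Dorne 0.8250, Harke 0.7352, Arden 0.6117, Brisco 0.5961, Eskel 0.5200, Galen 0.2869, Farrow 0.2331, Carrow 0.1919.
Largest remainders: Dorne, Harke, Arden, Brisco receive the extra seats.
Brisco receives 5.

5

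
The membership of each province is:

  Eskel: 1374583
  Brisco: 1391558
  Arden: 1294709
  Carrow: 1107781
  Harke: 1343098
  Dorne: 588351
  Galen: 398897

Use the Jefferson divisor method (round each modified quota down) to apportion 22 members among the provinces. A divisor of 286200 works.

With modified divisor 286200: modified quotas Eskel 4.803, Brisco 4.862, Arden 4.524, Carrow 3.871, Harke 4.693, Dorne 2.056, Galen 1.394.
Rounding down: Eskel 4, Brisco 4, Arden 4, Carrow 3, Harke 4, Dorne 2, Galen 1 (total 22).

Eskel=4, Brisco=4, Arden=4, Carrow=3, Harke=4, Dorne=2, Galen=1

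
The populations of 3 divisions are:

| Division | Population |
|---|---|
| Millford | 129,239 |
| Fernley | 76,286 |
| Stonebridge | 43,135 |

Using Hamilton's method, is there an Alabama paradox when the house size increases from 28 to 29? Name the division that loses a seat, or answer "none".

At 28 seats: Millford 14, Fernley 9, Stonebridge 5.
At 29 seats: Millford 15, Fernley 9, Stonebridge 5.
No division's allocation decreased.

none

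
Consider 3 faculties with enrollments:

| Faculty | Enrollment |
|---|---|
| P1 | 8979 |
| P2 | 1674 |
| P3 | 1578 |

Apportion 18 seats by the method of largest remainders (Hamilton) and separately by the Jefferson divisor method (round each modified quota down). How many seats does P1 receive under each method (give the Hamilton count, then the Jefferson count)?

Hamilton: P1 13, P2 3, P3 2.
Jefferson: P1 14, P2 2, P3 2.
P1 gets 13 under Hamilton and 14 under Jefferson.

13 and 14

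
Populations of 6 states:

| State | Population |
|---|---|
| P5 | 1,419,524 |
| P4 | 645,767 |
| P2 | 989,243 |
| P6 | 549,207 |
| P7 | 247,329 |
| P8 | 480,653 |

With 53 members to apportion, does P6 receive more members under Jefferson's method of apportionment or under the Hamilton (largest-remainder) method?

Jefferson: P5 18, P4 8, P2 12, P6 6, P7 3, P8 6.
Hamilton: P5 17, P4 8, P2 12, P6 7, P7 3, P8 6.
P6 gets 6 under Jefferson and 7 under Hamilton.

Hamilton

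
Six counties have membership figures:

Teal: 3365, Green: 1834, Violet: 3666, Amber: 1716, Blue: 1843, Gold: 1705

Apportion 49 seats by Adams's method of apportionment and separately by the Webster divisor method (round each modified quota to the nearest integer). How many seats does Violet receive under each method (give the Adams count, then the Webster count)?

Adams: Teal 12, Green 6, Violet 12, Amber 6, Blue 7, Gold 6.
Webster: Teal 12, Green 6, Violet 13, Amber 6, Blue 6, Gold 6.
Violet gets 12 under Adams and 13 under Webster.

12 and 13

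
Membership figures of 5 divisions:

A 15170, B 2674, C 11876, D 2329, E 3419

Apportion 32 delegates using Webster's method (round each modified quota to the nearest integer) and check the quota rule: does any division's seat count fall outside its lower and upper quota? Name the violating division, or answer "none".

none

Standard quotas: A 13.687, B 2.413, C 10.715, D 2.101, E 3.085.
Webster allocation: A 14, B 2, C 11, D 2, E 3.
Every allocation lies between the lower and upper quota.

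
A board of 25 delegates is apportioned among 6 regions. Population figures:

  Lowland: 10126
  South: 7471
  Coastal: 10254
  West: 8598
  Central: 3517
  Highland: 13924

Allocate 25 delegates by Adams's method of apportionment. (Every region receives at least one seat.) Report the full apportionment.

Standard divisor 53890/25 ≈ 2155.6; standard quotas: Lowland 4.698, South 3.466, Coastal 4.757, West 3.989, Central 1.632, Highland 6.459.
Rounding up gives 5, 4, 5, 4, 2, 7 = 27 seats, so the divisor must be adjusted.
With modified divisor 2510: modified quotas Lowland 4.034, South 2.976, Coastal 4.085, West 3.425, Central 1.401, Highland 5.547.
Rounding up: Lowland 5, South 3, Coastal 5, West 4, Central 2, Highland 6 (total 25).

Lowland 5; South 3; Coastal 5; West 4; Central 2; Highland 6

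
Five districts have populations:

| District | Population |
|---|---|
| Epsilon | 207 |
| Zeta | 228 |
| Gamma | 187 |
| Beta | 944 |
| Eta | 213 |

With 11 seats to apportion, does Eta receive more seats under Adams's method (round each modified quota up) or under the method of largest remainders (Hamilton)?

Adams

Adams: Epsilon 1, Zeta 2, Gamma 1, Beta 5, Eta 2.
Hamilton: Epsilon 1, Zeta 2, Gamma 1, Beta 6, Eta 1.
Eta gets 2 under Adams and 1 under Hamilton.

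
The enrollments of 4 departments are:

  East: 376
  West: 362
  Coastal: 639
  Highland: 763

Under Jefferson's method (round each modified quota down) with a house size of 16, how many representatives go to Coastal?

5

Standard divisor 2140/16 ≈ 133.75; standard quotas: East 2.811, West 2.707, Coastal 4.778, Highland 5.705.
Rounding down gives 2, 2, 4, 5 = 13 seats, so the divisor must be adjusted.
With modified divisor 123: modified quotas East 3.057, West 2.943, Coastal 5.195, Highland 6.203.
Rounding down: East 3, West 2, Coastal 5, Highland 6 (total 16).
Coastal receives 5.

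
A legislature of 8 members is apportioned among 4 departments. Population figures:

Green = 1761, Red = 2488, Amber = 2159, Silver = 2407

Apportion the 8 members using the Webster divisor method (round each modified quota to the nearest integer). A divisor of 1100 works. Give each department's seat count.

Green: 2, Red: 2, Amber: 2, Silver: 2

With modified divisor 1100: modified quotas Green 1.601, Red 2.262, Amber 1.963, Silver 2.188.
Rounding to the nearest integer: Green 2, Red 2, Amber 2, Silver 2 (total 8).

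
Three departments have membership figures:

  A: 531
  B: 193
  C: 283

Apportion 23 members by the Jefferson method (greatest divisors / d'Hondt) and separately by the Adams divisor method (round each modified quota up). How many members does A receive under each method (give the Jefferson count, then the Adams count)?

Jefferson: A 13, B 4, C 6.
Adams: A 12, B 5, C 6.
A gets 13 under Jefferson and 12 under Adams.

13 and 12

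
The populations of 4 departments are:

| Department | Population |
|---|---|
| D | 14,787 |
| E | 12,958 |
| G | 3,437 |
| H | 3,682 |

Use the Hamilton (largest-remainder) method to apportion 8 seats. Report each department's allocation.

D 3; E 3; G 1; H 1

Standard divisor: 34864 ÷ 8 = 4358.
Standard quotas: D 3.3931, E 2.9734, G 0.7887, H 0.8449.
Lower quotas: D 3, E 2, G 0, H 0 (sum 5, leaving 3 seats).
Remainders in descending order: E 0.9734, H 0.8449, G 0.7887, D 0.3931.
The surplus seats go to E, H, G.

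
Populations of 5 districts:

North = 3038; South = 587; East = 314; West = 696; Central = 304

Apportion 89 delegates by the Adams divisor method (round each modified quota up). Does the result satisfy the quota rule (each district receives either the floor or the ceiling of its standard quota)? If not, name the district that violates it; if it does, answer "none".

North

Standard quotas: North 54.744, South 10.578, East 5.658, West 12.542, Central 5.478.
Adams allocation: North 53, South 11, East 6, West 13, Central 6.
North has quota 54.744 (lower 54, upper 55) but receives 53 — outside the quota interval.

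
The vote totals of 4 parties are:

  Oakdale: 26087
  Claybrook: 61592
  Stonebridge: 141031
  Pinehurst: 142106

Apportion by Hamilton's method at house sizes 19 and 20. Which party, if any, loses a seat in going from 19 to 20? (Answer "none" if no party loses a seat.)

Oakdale

At 19 seats: Oakdale 2, Claybrook 3, Stonebridge 7, Pinehurst 7.
At 20 seats: Oakdale 1, Claybrook 3, Stonebridge 8, Pinehurst 8.
Oakdale drops from 2 to 1.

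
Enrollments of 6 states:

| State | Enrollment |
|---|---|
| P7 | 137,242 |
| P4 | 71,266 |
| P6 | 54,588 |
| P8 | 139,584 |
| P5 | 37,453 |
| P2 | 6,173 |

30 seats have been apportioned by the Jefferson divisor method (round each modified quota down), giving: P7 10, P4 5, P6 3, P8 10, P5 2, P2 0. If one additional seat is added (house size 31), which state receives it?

Priority for the next seat is population ÷ (current seats + 1).
Priorities: P7 12476.545, P4 11877.667, P6 13647.000, P8 12689.455, P5 12484.333, P2 6173.000.
Highest priority: P6.

P6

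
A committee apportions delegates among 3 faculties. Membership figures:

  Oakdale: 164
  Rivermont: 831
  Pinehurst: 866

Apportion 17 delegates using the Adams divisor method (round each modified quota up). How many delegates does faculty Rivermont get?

7

Standard divisor 1861/17 ≈ 109.471; standard quotas: Oakdale 1.498, Rivermont 7.591, Pinehurst 7.911.
Rounding up gives 2, 8, 8 = 18 seats, so the divisor must be adjusted.
With modified divisor 120: modified quotas Oakdale 1.367, Rivermont 6.925, Pinehurst 7.217.
Rounding up: Oakdale 2, Rivermont 7, Pinehurst 8 (total 17).
Rivermont receives 7.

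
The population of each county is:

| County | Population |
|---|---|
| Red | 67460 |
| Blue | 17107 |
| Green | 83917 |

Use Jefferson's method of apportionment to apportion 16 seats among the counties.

Red=7, Blue=1, Green=8

Standard divisor 168484/16 ≈ 10530.25; standard quotas: Red 6.406, Blue 1.625, Green 7.969.
Rounding down gives 6, 1, 7 = 14 seats, so the divisor must be adjusted.
With modified divisor 9500: modified quotas Red 7.101, Blue 1.801, Green 8.833.
Rounding down: Red 7, Blue 1, Green 8 (total 16).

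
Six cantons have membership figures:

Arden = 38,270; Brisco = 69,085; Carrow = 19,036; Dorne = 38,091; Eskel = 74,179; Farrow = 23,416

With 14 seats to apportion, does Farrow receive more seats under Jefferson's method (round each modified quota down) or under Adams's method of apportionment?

Adams

Jefferson: Arden 2, Brisco 4, Carrow 1, Dorne 2, Eskel 4, Farrow 1.
Adams: Arden 2, Brisco 3, Carrow 1, Dorne 2, Eskel 4, Farrow 2.
Farrow gets 1 under Jefferson and 2 under Adams.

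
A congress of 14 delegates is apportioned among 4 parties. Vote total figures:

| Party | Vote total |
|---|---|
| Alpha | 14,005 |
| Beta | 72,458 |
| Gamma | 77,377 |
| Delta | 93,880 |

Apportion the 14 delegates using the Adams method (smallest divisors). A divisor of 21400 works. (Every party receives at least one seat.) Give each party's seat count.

With modified divisor 21400: modified quotas Alpha 0.654, Beta 3.386, Gamma 3.616, Delta 4.387.
Rounding up: Alpha 1, Beta 4, Gamma 4, Delta 5 (total 14).

Alpha=1, Beta=4, Gamma=4, Delta=5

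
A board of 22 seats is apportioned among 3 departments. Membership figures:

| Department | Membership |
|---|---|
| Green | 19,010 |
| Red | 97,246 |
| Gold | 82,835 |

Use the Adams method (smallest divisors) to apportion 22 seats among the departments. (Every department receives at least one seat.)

Green 2, Red 11, Gold 9

Standard divisor 199091/22 ≈ 9049.591; standard quotas: Green 2.101, Red 10.746, Gold 9.153.
Rounding up gives 3, 11, 10 = 24 seats, so the divisor must be adjusted.
With modified divisor 9610: modified quotas Green 1.978, Red 10.119, Gold 8.620.
Rounding up: Green 2, Red 11, Gold 9 (total 22).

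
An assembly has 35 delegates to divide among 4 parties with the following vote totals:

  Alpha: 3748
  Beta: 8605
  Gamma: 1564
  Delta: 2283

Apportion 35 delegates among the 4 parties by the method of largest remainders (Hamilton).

Alpha: 8; Beta: 19; Gamma: 3; Delta: 5

Standard divisor: 16200 ÷ 35 ≈ 462.857.
Standard quotas: Alpha 8.0975, Beta 18.5910, Gamma 3.3790, Delta 4.9324.
Lower quotas: Alpha 8, Beta 18, Gamma 3, Delta 4 (sum 33, leaving 2 seats).
Remainders in descending order: Delta 0.9324, Beta 0.5910, Gamma 0.3790, Alpha 0.0975.
Largest remainders: Delta, Beta receive the extra seats.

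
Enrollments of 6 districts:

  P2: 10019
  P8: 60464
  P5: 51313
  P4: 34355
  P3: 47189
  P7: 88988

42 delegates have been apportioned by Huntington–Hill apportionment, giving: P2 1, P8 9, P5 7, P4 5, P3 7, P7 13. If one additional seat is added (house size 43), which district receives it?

Priority for the next seat is population ÷ (√(s·(s+1))).
Priorities: P2 7084.503, P8 6373.465, P5 6856.988, P4 6272.336, P3 6305.895, P7 6596.229.
Highest priority: P2.

P2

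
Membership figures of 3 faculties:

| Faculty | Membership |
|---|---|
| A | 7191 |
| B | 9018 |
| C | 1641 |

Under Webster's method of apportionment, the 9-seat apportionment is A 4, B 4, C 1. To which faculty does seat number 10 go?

Priority for the next seat is population ÷ (current seats + 0.5).
Priorities: A 1598.000, B 2004.000, C 1094.000.
Highest priority: B.

B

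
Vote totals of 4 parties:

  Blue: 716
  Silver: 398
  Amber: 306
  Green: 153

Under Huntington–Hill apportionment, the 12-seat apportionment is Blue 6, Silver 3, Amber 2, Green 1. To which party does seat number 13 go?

Priority for the next seat is population ÷ (√(s·(s+1))).
Priorities: Blue 110.481, Silver 114.893, Amber 124.924, Green 108.187.
Highest priority: Amber.

Amber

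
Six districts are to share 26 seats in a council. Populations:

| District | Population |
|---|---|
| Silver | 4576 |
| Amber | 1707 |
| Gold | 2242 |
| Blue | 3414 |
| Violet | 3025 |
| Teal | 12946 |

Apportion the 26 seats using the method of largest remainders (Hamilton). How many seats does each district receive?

Standard divisor: 27910 ÷ 26 ≈ 1073.462.
Standard quotas: Silver 4.2628, Amber 1.5902, Gold 2.0886, Blue 3.1804, Violet 2.8180, Teal 12.0601.
Lower quotas: Silver 4, Amber 1, Gold 2, Blue 3, Violet 2, Teal 12 (sum 24, leaving 2 seats).
Remainders in descending order: Violet 0.8180, Amber 0.5902, Silver 0.2628, Blue 0.1804, Gold 0.0886, Teal 0.0601.
The surplus seats go to Violet, Amber.

Silver 4, Amber 2, Gold 2, Blue 3, Violet 3, Teal 12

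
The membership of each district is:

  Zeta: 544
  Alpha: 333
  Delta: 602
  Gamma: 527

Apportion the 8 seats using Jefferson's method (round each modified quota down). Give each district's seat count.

Standard divisor 2006/8 ≈ 250.75; standard quotas: Zeta 2.169, Alpha 1.328, Delta 2.401, Gamma 2.102.
Rounding down gives 2, 1, 2, 2 = 7 seats, so the divisor must be adjusted.
With modified divisor 190: modified quotas Zeta 2.863, Alpha 1.753, Delta 3.168, Gamma 2.774.
Rounding down: Zeta 2, Alpha 1, Delta 3, Gamma 2 (total 8).

Zeta=2; Alpha=1; Delta=3; Gamma=2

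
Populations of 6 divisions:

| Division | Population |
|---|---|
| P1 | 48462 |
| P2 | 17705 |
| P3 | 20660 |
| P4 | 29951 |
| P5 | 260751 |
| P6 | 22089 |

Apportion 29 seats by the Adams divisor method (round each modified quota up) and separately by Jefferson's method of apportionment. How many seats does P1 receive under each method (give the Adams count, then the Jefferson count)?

4 and 3

Adams: P1 4, P2 2, P3 2, P4 2, P5 17, P6 2.
Jefferson: P1 3, P2 1, P3 1, P4 2, P5 21, P6 1.
P1 gets 4 under Adams and 3 under Jefferson.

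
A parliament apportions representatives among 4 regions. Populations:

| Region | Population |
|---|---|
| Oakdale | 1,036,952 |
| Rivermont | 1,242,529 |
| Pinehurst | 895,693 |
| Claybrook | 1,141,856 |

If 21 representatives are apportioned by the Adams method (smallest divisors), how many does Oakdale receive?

5

Standard divisor 4317030/21 ≈ 205572.857; standard quotas: Oakdale 5.044, Rivermont 6.044, Pinehurst 4.357, Claybrook 5.555.
Rounding up gives 6, 7, 5, 6 = 24 seats, so the divisor must be adjusted.
With modified divisor 226100: modified quotas Oakdale 4.586, Rivermont 5.495, Pinehurst 3.961, Claybrook 5.050.
Rounding up: Oakdale 5, Rivermont 6, Pinehurst 4, Claybrook 6 (total 21).
Oakdale receives 5.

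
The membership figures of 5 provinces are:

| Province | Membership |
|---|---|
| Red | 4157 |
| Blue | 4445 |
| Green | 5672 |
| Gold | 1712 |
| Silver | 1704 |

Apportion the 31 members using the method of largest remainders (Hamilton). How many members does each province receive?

The standard divisor is 17690/31 ≈ 570.645.
Standard quotas: Red 7.2847, Blue 7.7894, Green 9.9396, Gold 3.0001, Silver 2.9861.
Lower quotas: Red 7, Blue 7, Green 9, Gold 3, Silver 2 (sum 28, leaving 3 seats).
Remainders in descending order: Silver 0.9861, Green 0.9396, Blue 0.7894, Red 0.2847, Gold 0.0001.
Largest remainders: Silver, Green, Blue receive the extra seats.

Red 7, Blue 8, Green 10, Gold 3, Silver 3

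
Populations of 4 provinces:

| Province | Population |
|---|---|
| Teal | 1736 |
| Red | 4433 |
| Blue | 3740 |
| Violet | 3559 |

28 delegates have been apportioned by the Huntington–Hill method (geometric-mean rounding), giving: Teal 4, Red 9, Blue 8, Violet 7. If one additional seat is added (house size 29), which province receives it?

Violet

Priority for the next seat is population ÷ (√(s·(s+1))).
Priorities: Teal 388.181, Red 467.279, Blue 440.763, Violet 475.591.
Highest priority: Violet.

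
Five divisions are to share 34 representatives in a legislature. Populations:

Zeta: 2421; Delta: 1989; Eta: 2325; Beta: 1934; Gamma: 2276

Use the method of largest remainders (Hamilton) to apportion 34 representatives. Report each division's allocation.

Zeta 8, Delta 6, Eta 7, Beta 6, Gamma 7

The standard divisor is 10945/34 ≈ 321.912.
Standard quotas: Zeta 7.521, Delta 6.179, Eta 7.222, Beta 6.008, Gamma 7.070.
Lower quotas: Zeta 7, Delta 6, Eta 7, Beta 6, Gamma 7 (sum 33, leaving 1 seat).
Remainders in descending order: Zeta 0.521, Eta 0.222, Delta 0.179, Gamma 0.070, Beta 0.008.
The surplus seat goes to Zeta.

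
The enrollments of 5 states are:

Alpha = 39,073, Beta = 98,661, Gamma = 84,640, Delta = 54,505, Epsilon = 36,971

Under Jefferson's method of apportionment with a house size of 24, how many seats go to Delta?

Standard divisor 313850/24 ≈ 13077.083; standard quotas: Alpha 2.988, Beta 7.545, Gamma 6.472, Delta 4.168, Epsilon 2.827.
Rounding down gives 2, 7, 6, 4, 2 = 21 seats, so the divisor must be adjusted.
With modified divisor 12200: modified quotas Alpha 3.203, Beta 8.087, Gamma 6.938, Delta 4.468, Epsilon 3.030.
Rounding down: Alpha 3, Beta 8, Gamma 6, Delta 4, Epsilon 3 (total 24).
Delta receives 4.

4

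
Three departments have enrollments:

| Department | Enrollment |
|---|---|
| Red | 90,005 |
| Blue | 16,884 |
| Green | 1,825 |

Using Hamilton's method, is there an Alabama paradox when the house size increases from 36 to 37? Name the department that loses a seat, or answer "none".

At 36 seats: Red 30, Blue 5, Green 1.
At 37 seats: Red 31, Blue 6, Green 0.
Green drops from 1 to 0.

Green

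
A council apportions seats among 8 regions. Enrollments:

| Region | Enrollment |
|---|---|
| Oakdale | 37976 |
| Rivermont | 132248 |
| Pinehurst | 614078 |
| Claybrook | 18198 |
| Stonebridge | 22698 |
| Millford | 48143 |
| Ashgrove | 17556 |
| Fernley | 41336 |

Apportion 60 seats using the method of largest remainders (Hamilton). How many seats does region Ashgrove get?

1

The standard divisor is 932233/60 ≈ 15537.217.
Standard quotas: Oakdale 2.4442, Rivermont 8.5117, Pinehurst 39.5230, Claybrook 1.1713, Stonebridge 1.4609, Millford 3.0986, Ashgrove 1.1299, Fernley 2.6605.
Lower quotas: Oakdale 2, Rivermont 8, Pinehurst 39, Claybrook 1, Stonebridge 1, Millford 3, Ashgrove 1, Fernley 2 (sum 57, leaving 3 seats).
Remainders in descending order: Fernley 0.6605, Pinehurst 0.5230, Rivermont 0.5117, Stonebridge 0.4609, Oakdale 0.4442, Claybrook 0.1713, Ashgrove 0.1299, Millford 0.0986.
Largest remainders: Fernley, Pinehurst, Rivermont receive the extra seats.
Ashgrove receives 1.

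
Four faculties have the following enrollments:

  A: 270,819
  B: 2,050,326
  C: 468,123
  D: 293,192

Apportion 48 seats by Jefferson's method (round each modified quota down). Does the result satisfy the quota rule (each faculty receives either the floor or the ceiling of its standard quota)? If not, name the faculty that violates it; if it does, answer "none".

B

Standard quotas: A 4.217, B 31.928, C 7.290, D 4.566.
Jefferson allocation: A 4, B 33, C 7, D 4.
B has quota 31.928 (lower 31, upper 32) but receives 33 — outside the quota interval.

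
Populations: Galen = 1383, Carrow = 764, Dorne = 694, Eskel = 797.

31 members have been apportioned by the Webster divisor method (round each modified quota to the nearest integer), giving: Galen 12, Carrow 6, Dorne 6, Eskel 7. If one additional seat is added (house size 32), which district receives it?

Carrow

Priority for the next seat is population ÷ (current seats + 0.5).
Priorities: Galen 110.640, Carrow 117.538, Dorne 106.769, Eskel 106.267.
Highest priority: Carrow.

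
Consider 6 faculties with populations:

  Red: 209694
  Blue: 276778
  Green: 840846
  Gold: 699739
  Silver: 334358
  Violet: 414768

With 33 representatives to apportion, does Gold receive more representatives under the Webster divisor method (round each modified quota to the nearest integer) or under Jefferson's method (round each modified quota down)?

Webster: Red 3, Blue 3, Green 10, Gold 8, Silver 4, Violet 5.
Jefferson: Red 2, Blue 3, Green 10, Gold 9, Silver 4, Violet 5.
Gold gets 8 under Webster and 9 under Jefferson.

Jefferson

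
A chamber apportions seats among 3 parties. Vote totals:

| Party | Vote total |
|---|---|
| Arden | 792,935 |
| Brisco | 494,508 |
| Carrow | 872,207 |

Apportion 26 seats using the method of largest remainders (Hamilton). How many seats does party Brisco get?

6

The standard divisor is 2159650/26 ≈ 83063.462.
Standard quotas: Arden 9.5461, Brisco 5.9534, Carrow 10.5005.
Lower quotas: Arden 9, Brisco 5, Carrow 10 (sum 24, leaving 2 seats).
Remainders in descending order: Brisco 0.9534, Arden 0.5461, Carrow 0.5005.
The surplus seats go to Brisco, Arden.
Brisco receives 6.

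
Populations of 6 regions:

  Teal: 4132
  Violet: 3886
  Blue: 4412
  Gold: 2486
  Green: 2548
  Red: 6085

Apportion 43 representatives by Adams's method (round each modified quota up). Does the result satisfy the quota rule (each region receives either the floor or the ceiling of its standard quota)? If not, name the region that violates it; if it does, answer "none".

Standard quotas: Teal 7.545, Violet 7.096, Blue 8.056, Gold 4.539, Green 4.653, Red 11.111.
Adams allocation: Teal 7, Violet 7, Blue 8, Gold 5, Green 5, Red 11.
Every allocation lies between the lower and upper quota.

none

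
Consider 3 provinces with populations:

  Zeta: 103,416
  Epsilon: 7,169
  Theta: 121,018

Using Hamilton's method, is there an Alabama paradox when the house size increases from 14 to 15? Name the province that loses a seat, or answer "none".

Epsilon

At 14 seats: Zeta 6, Epsilon 1, Theta 7.
At 15 seats: Zeta 7, Epsilon 0, Theta 8.
Epsilon drops from 1 to 0.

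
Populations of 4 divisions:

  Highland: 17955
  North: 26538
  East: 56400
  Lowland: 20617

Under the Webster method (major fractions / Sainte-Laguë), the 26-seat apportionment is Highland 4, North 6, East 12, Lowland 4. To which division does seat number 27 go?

Lowland

Priority for the next seat is population ÷ (current seats + 0.5).
Priorities: Highland 3990.000, North 4082.769, East 4512.000, Lowland 4581.556.
Highest priority: Lowland.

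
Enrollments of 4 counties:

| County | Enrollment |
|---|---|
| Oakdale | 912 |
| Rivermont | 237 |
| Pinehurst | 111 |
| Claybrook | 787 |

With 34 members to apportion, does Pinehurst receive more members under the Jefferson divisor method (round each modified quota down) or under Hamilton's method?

Jefferson: Oakdale 16, Rivermont 4, Pinehurst 1, Claybrook 13.
Hamilton: Oakdale 15, Rivermont 4, Pinehurst 2, Claybrook 13.
Pinehurst gets 1 under Jefferson and 2 under Hamilton.

Hamilton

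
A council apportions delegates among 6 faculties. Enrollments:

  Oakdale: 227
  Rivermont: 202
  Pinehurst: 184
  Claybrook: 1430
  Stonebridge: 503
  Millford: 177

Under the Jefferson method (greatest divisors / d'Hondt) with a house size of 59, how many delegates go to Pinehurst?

Standard divisor 2723/59 ≈ 46.153; standard quotas: Oakdale 4.918, Rivermont 4.377, Pinehurst 3.987, Claybrook 30.984, Stonebridge 10.899, Millford 3.835.
Rounding down gives 4, 4, 3, 30, 10, 3 = 54 seats, so the divisor must be adjusted.
With modified divisor 44.5: modified quotas Oakdale 5.101, Rivermont 4.539, Pinehurst 4.135, Claybrook 32.135, Stonebridge 11.303, Millford 3.978.
Rounding down: Oakdale 5, Rivermont 4, Pinehurst 4, Claybrook 32, Stonebridge 11, Millford 3 (total 59).
Pinehurst receives 4.

4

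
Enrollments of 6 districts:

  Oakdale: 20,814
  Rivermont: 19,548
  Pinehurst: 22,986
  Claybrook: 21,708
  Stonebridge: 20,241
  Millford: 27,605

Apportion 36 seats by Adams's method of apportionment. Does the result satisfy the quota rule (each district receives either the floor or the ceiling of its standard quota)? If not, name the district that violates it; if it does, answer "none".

none

Standard quotas: Oakdale 5.638, Rivermont 5.295, Pinehurst 6.226, Claybrook 5.880, Stonebridge 5.483, Millford 7.478.
Adams allocation: Oakdale 6, Rivermont 5, Pinehurst 6, Claybrook 6, Stonebridge 6, Millford 7.
Every allocation lies between the lower and upper quota.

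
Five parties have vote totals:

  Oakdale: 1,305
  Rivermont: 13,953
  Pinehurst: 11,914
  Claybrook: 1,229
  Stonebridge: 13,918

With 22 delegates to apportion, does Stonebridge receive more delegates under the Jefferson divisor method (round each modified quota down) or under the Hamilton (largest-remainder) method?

Jefferson: Oakdale 0, Rivermont 8, Pinehurst 6, Claybrook 0, Stonebridge 8.
Hamilton: Oakdale 1, Rivermont 7, Pinehurst 6, Claybrook 1, Stonebridge 7.
Stonebridge gets 8 under Jefferson and 7 under Hamilton.

Jefferson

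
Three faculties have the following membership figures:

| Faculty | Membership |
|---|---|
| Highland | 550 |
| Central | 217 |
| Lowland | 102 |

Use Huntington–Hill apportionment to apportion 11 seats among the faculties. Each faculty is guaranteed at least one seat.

With divisor 79: modified quotas Highland 6.962, Central 2.747, Lowland 1.291.
Geometric-mean thresholds: Highland √(6·7)=6.481, Central √(2·3)=2.449, Lowland √(1·2)=1.414.
Each quota rounded against its threshold gives Highland 7, Central 3, Lowland 1 (total 11).

Highland=7, Central=3, Lowland=1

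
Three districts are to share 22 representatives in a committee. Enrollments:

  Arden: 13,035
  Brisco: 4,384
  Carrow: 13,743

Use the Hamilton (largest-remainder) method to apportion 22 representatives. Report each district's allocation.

Arden: 9, Brisco: 3, Carrow: 10

The standard divisor is 31162/22 ≈ 1416.455.
Standard quotas: Arden 9.2026, Brisco 3.0951, Carrow 9.7024.
Lower quotas: Arden 9, Brisco 3, Carrow 9 (sum 21, leaving 1 seat).
Remainders in descending order: Carrow 0.7024, Arden 0.2026, Brisco 0.0951.
The surplus seat goes to Carrow.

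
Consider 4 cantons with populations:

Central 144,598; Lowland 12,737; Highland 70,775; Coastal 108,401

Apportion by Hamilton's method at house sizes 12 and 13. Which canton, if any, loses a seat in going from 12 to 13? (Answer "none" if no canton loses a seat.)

At 12 seats: Central 5, Lowland 0, Highland 3, Coastal 4.
At 13 seats: Central 6, Lowland 0, Highland 3, Coastal 4.
No canton's allocation decreased.

none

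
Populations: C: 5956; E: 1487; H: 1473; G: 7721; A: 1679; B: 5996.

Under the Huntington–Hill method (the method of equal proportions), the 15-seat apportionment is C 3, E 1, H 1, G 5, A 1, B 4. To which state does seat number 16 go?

Priority for the next seat is population ÷ (√(s·(s+1))).
Priorities: C 1719.349, E 1051.468, H 1041.568, G 1409.655, A 1187.232, B 1340.746.
Highest priority: C.

C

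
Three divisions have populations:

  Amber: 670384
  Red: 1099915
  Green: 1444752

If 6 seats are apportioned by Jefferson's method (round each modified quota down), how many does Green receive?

Standard divisor 3215051/6 ≈ 535841.833; standard quotas: Amber 1.251, Red 2.053, Green 2.696.
Rounding down gives 1, 2, 2 = 5 seats, so the divisor must be adjusted.
With modified divisor 424100: modified quotas Amber 1.581, Red 2.594, Green 3.407.
Rounding down: Amber 1, Red 2, Green 3 (total 6).
Green receives 3.

3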